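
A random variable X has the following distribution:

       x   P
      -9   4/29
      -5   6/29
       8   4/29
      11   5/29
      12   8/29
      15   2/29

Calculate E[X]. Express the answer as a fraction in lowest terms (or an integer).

E[X] = (4/29)·(-9) + (6/29)·(-5) + (4/29)·8 + (5/29)·11 + (8/29)·12 + (2/29)·15
     = 147/29

147/29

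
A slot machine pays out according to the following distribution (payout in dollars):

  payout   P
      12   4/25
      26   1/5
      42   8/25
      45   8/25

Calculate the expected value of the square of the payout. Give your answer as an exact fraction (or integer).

34268/25

E[X²] = (4/25)·144 + (1/5)·676 + (8/25)·1764 + (8/25)·2025
     = 34268/25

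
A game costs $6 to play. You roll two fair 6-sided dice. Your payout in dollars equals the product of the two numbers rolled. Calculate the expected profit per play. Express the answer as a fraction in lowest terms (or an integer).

Distribution of the product of the two numbers rolled: 1 w.p. 1/36, 2 w.p. 1/18, 3 w.p. 1/18, 4 w.p. 1/12, 5 w.p. 1/18, 6 w.p. 1/9, …
E[payout] = (1/36)·1 + (1/18)·2 + (1/18)·3 + (1/12)·4 + (1/18)·5 + (1/9)·6 + (1/18)·8 + (1/36)·9 + (1/18)·10 + (1/9)·12 + (1/18)·15 + (1/36)·16 + (1/18)·18 + (1/18)·20 + (1/18)·24 + (1/36)·25 + (1/18)·30 + (1/36)·36 = 49/4
Expected profit = 49/4 − 6 = 25/4

25/4 dollars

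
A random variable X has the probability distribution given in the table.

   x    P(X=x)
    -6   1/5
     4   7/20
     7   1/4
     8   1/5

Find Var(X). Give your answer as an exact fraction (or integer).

E[X] = (1/5)·(-6) + (7/20)·4 + (1/4)·7 + (1/5)·8 = 71/20
E[X²] = (1/5)·36 + (7/20)·16 + (1/4)·49 + (1/5)·64 = 757/20
Var(X) = 757/20 − (71/20)² = 10099/400

10099/400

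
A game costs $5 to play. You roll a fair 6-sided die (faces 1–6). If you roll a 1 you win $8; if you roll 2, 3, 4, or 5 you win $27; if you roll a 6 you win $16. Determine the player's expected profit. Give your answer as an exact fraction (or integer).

$17

E[payout] = (1/6)·8 + (1/6)·16 + (2/3)·27 = 22
Expected profit = 22 − 5 = 17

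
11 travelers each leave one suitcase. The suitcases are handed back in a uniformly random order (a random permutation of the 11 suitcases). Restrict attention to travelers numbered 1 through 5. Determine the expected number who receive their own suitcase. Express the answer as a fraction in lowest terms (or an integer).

Let Xᵢ = 1 if person i gets their own suitcase. For each i, P(Xᵢ=1) = 1/11.
By linearity of expectation, E[X₁+…+X_5] = 5·(1/11) = 5/11.

5/11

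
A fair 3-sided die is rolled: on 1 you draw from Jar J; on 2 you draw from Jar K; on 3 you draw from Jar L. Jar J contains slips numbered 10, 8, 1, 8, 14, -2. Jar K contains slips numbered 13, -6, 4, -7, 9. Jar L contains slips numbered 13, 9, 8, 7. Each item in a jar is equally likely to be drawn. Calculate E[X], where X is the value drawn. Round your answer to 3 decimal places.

E[X | Jar J] = (10 + 8 + 1 + 8 + 14 − 2)/6 = 13/2
E[X | Jar K] = (13 − 6 + 4 − 7 + 9)/5 = 13/5
E[X | Jar L] = (13 + 9 + 8 + 7)/4 = 37/4
E[X] = (1/3)·13/2 + (1/3)·13/5 + (1/3)·37/4 = 367/60 ≈ 6.117

6.117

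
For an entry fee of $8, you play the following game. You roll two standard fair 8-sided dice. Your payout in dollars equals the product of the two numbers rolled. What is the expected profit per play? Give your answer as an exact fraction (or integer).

49/4 dollars

Distribution of the product of the two numbers rolled: 1 w.p. 1/64, 2 w.p. 1/32, 3 w.p. 1/32, 4 w.p. 3/64, 5 w.p. 1/32, 6 w.p. 1/16, …
E[payout] = (1/64)·1 + (1/32)·2 + (1/32)·3 + (3/64)·4 + (1/32)·5 + (1/16)·6 + (1/32)·7 + (1/16)·8 + (1/64)·9 + (1/32)·10 + (1/16)·12 + (1/32)·14 + (1/32)·15 + (3/64)·16 + (1/32)·18 + (1/32)·20 + (1/32)·21 + (1/16)·24 + (1/64)·25 + (1/32)·28 + (1/32)·30 + (1/32)·32 + (1/32)·35 + (1/64)·36 + (1/32)·40 + (1/32)·42 + (1/32)·48 + (1/64)·49 + (1/32)·56 + (1/64)·64 = 81/4
Expected profit = 81/4 − 8 = 49/4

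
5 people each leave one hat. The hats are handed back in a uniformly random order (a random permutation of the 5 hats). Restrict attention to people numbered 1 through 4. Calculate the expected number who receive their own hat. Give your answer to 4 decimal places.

0.8000

Let Xᵢ = 1 if person i gets their own hat. For each i, P(Xᵢ=1) = 1/5.
By linearity of expectation, E[X₁+…+X_4] = 4·(1/5) = 4/5.
≈ 0.8000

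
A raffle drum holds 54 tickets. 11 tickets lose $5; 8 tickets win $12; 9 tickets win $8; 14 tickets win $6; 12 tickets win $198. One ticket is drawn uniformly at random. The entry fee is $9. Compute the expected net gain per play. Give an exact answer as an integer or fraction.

2087/54 dollars

E[payout] = (11/54)·(-5) + (8/54)·12 + (9/54)·8 + (14/54)·6 + (12/54)·198 = 2573/54
Expected profit = 2573/54 − 9 = 2087/54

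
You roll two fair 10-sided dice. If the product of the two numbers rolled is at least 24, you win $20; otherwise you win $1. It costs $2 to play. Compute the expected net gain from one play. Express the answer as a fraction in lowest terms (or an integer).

E[payout] = (12/25)·1 + (13/25)·20 = 272/25
Expected profit = 272/25 − 2 = 222/25

222/25 dollars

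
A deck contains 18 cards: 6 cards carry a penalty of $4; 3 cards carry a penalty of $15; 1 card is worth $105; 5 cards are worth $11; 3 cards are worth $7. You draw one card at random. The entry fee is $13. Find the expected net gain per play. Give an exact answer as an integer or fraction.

E[payout] = (6/18)·(-4) + (3/18)·(-15) + (1/18)·105 + (5/18)·11 + (3/18)·7 = 56/9
Expected profit = 56/9 − 13 = -61/9

-61/9 dollars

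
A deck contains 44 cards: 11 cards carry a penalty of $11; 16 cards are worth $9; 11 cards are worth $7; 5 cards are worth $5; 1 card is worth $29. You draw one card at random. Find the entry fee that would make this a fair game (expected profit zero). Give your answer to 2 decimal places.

$3.50

E[payout] = (11/44)·(-11) + (16/44)·9 + (11/44)·7 + (5/44)·5 + (1/44)·29 = 7/2
Fair fee = E[payout] = 7/2 ≈ $3.50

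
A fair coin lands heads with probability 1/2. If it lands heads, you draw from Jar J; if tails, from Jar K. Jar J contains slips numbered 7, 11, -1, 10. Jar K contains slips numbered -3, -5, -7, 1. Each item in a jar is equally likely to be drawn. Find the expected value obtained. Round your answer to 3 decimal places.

E[X | Jar J] = (7 + 11 − 1 + 10)/4 = 27/4
E[X | Jar K] = (-3 − 5 − 7 + 1)/4 = -7/2
E[X] = (1/2)·27/4 + (1/2)·(-7/2) = 13/8 ≈ 1.625

1.625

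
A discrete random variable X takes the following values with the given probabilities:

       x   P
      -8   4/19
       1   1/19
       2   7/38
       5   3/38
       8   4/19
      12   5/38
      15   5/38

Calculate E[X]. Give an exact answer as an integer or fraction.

83/19

E[X] = (4/19)·(-8) + (1/19)·1 + (7/38)·2 + (3/38)·5 + (4/19)·8 + (5/38)·12 + (5/38)·15
     = 83/19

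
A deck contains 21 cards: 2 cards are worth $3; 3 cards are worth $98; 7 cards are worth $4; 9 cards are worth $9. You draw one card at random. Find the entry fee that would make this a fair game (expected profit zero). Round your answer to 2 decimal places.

$19.48

E[payout] = (2/21)·3 + (3/21)·98 + (7/21)·4 + (9/21)·9 = 409/21
Fair fee = E[payout] = 409/21 ≈ $19.48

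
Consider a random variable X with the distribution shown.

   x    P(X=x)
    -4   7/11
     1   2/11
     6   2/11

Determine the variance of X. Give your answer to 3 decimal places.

15.289

E[X] = (7/11)·(-4) + (2/11)·1 + (2/11)·6 = -14/11
E[X²] = (7/11)·16 + (2/11)·1 + (2/11)·36 = 186/11
Var(X) = 186/11 − (-14/11)² = 1850/121 ≈ 15.289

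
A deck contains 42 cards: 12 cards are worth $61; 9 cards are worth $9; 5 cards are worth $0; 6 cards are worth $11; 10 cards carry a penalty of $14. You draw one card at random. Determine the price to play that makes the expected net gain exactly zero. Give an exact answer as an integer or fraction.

E[payout] = (12/42)·61 + (9/42)·9 + (5/42)·0 + (6/42)·11 + (10/42)·(-14) = 739/42
Fair fee = E[payout] = 739/42

739/42 dollars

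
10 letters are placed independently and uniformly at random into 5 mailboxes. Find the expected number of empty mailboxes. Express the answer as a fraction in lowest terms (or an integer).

1048576/1953125

Let Xⱼ=1 if mailbox j is empty. P(Xⱼ=1) = ((5-1)/5)^10 = 1048576/9765625.
By linearity, E[#empty] = 5·1048576/9765625 = 1048576/1953125.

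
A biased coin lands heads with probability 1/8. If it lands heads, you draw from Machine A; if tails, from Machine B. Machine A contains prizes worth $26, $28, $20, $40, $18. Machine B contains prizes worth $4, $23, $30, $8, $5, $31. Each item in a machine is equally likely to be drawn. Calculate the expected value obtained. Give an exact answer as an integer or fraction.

E[X | Machine A] = (26 + 28 + 20 + 40 + 18)/5 = 132/5
E[X | Machine B] = (4 + 23 + 30 + 8 + 5 + 31)/6 = 101/6
E[X] = (1/8)·132/5 + (7/8)·101/6 = 4327/240

4327/240 dollars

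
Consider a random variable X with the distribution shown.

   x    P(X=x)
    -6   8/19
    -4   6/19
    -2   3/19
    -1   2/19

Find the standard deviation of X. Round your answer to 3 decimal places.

1.794

E[X] = -80/19, E[X²] = 398/19
Var(X) = E[X²] − (E[X])² = 398/19 − 6400/361 = 1162/361
SD(X) = √(1162/361) ≈ 1.794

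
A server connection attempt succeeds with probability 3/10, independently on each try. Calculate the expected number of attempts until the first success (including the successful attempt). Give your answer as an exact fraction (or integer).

10/3

For a geometric distribution, E[trials] = 1/p = 1/(3/10) = 10/3.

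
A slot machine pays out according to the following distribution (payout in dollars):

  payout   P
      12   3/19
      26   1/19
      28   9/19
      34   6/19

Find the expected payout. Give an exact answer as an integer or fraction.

518/19 dollars

E[X] = (3/19)·12 + (1/19)·26 + (9/19)·28 + (6/19)·34
     = 518/19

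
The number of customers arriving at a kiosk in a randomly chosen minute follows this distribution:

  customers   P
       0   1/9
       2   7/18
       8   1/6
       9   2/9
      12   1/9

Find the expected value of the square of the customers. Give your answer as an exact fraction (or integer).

416/9

E[X²] = (1/9)·0 + (7/18)·4 + (1/6)·64 + (2/9)·81 + (1/9)·144
     = 416/9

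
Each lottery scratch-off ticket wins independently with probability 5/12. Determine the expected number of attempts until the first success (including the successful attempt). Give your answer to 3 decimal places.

For a geometric distribution, E[trials] = 1/p = 1/(5/12) = 12/5.
≈ 2.400

2.400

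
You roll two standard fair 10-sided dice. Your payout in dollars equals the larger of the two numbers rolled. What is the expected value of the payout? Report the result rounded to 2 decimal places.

$7.15

Distribution of the larger of the two numbers rolled: 1 w.p. 1/100, 2 w.p. 3/100, 3 w.p. 1/20, 4 w.p. 7/100, 5 w.p. 9/100, 6 w.p. 11/100, …
E[payout] = (1/100)·1 + (3/100)·2 + (1/20)·3 + (7/100)·4 + (9/100)·5 + (11/100)·6 + (13/100)·7 + (3/20)·8 + (17/100)·9 + (19/100)·10 = 143/20
≈ $7.15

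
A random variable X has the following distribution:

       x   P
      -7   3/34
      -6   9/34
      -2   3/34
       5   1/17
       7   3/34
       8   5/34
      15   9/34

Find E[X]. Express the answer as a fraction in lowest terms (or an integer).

E[X] = (3/34)·(-7) + (9/34)·(-6) + (3/34)·(-2) + (1/17)·5 + (3/34)·7 + (5/34)·8 + (9/34)·15
     = 125/34

125/34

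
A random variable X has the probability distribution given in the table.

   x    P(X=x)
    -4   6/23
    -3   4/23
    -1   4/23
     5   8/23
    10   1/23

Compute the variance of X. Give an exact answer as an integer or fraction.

E[X] = (6/23)·(-4) + (4/23)·(-3) + (4/23)·(-1) + (8/23)·5 + (1/23)·10 = 10/23
E[X²] = (6/23)·16 + (4/23)·9 + (4/23)·1 + (8/23)·25 + (1/23)·100 = 436/23
Var(X) = 436/23 − (10/23)² = 9928/529

9928/529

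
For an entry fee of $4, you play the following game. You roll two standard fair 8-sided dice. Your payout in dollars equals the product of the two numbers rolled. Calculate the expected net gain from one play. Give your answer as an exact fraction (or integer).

Distribution of the product of the two numbers rolled: 1 w.p. 1/64, 2 w.p. 1/32, 3 w.p. 1/32, 4 w.p. 3/64, 5 w.p. 1/32, 6 w.p. 1/16, …
E[payout] = (1/64)·1 + (1/32)·2 + (1/32)·3 + (3/64)·4 + (1/32)·5 + (1/16)·6 + (1/32)·7 + (1/16)·8 + (1/64)·9 + (1/32)·10 + (1/16)·12 + (1/32)·14 + (1/32)·15 + (3/64)·16 + (1/32)·18 + (1/32)·20 + (1/32)·21 + (1/16)·24 + (1/64)·25 + (1/32)·28 + (1/32)·30 + (1/32)·32 + (1/32)·35 + (1/64)·36 + (1/32)·40 + (1/32)·42 + (1/32)·48 + (1/64)·49 + (1/32)·56 + (1/64)·64 = 81/4
Expected profit = 81/4 − 4 = 65/4

65/4 dollars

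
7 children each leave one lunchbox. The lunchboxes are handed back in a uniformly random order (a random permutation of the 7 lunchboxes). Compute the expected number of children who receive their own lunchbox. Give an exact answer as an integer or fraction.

1

Let Xᵢ = 1 if person i gets their own lunchbox. For each i, P(Xᵢ=1) = 1/7.
By linearity of expectation, E[X₁+…+X_7] = 7·(1/7) = 1.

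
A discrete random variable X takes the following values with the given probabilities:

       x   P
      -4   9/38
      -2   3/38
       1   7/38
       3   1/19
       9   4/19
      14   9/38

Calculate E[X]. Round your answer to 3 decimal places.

4.447

E[X] = (9/38)·(-4) + (3/38)·(-2) + (7/38)·1 + (1/19)·3 + (4/19)·9 + (9/38)·14
     = 169/38 ≈ 4.447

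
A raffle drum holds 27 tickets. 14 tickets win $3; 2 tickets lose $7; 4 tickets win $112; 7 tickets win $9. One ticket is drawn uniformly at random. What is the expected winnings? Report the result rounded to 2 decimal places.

$19.96

E[payout] = (14/27)·3 + (2/27)·(-7) + (4/27)·112 + (7/27)·9 = 539/27
≈ $19.96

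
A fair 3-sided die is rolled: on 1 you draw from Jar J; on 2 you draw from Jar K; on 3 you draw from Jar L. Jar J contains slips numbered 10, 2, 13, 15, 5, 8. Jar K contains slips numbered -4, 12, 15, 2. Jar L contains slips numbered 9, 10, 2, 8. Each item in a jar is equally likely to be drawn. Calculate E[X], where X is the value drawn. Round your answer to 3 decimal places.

E[X | Jar J] = (10 + 2 + 13 + 15 + 5 + 8)/6 = 53/6
E[X | Jar K] = (-4 + 12 + 15 + 2)/4 = 25/4
E[X | Jar L] = (9 + 10 + 2 + 8)/4 = 29/4
E[X] = (1/3)·53/6 + (1/3)·25/4 + (1/3)·29/4 = 67/9 ≈ 7.444

7.444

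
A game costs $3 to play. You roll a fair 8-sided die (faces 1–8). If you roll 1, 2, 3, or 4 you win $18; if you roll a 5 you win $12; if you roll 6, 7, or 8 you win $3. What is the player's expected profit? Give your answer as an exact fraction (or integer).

E[payout] = (3/8)·3 + (1/8)·12 + (1/2)·18 = 93/8
Expected profit = 93/8 − 3 = 69/8

69/8 dollars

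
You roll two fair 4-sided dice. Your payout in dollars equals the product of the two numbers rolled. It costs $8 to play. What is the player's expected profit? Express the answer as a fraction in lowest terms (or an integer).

-7/4 dollars

Distribution of the product of the two numbers rolled: 1 w.p. 1/16, 2 w.p. 1/8, 3 w.p. 1/8, 4 w.p. 3/16, 6 w.p. 1/8, 8 w.p. 1/8, …
E[payout] = (1/16)·1 + (1/8)·2 + (1/8)·3 + (3/16)·4 + (1/8)·6 + (1/8)·8 + (1/16)·9 + (1/8)·12 + (1/16)·16 = 25/4
Expected profit = 25/4 − 8 = -7/4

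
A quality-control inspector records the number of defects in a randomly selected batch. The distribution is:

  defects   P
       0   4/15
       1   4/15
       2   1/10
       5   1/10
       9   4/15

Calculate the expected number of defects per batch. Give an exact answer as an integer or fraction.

101/30

E[X] = (4/15)·0 + (4/15)·1 + (1/10)·2 + (1/10)·5 + (4/15)·9
     = 101/30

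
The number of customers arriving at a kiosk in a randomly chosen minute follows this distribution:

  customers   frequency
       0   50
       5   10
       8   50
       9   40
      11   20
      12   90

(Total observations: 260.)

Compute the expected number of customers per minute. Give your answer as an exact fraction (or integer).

Total = 260, so P(customers=0) = 50/260, etc.
E[X] = (5/26)·0 + (1/26)·5 + (5/26)·8 + (2/13)·9 + (1/13)·11 + (9/26)·12
     = 211/26

211/26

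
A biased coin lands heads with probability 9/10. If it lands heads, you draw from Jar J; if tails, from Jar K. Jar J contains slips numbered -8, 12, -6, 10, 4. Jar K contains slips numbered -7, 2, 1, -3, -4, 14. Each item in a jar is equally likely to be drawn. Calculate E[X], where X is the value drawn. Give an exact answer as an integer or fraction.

E[X | Jar J] = (-8 + 12 − 6 + 10 + 4)/5 = 12/5
E[X | Jar K] = (-7 + 2 + 1 − 3 − 4 + 14)/6 = 1/2
E[X] = (9/10)·12/5 + (1/10)·1/2 = 221/100

221/100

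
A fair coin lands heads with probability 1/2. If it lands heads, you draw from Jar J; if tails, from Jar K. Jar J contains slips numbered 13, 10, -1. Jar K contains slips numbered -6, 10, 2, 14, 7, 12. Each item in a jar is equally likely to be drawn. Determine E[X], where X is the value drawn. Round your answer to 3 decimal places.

E[X | Jar J] = (13 + 10 − 1)/3 = 22/3
E[X | Jar K] = (-6 + 10 + 2 + 14 + 7 + 12)/6 = 13/2
E[X] = (1/2)·22/3 + (1/2)·13/2 = 83/12 ≈ 6.917

6.917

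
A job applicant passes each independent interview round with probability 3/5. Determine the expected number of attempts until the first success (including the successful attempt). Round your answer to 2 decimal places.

1.67

For a geometric distribution, E[trials] = 1/p = 1/(3/5) = 5/3.
≈ 1.67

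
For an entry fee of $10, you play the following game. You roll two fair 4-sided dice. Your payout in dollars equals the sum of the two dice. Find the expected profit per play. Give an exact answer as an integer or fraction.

Distribution of the sum of the two dice: 2 w.p. 1/16, 3 w.p. 1/8, 4 w.p. 3/16, 5 w.p. 1/4, 6 w.p. 3/16, 7 w.p. 1/8, …
E[payout] = (1/16)·2 + (1/8)·3 + (3/16)·4 + (1/4)·5 + (3/16)·6 + (1/8)·7 + (1/16)·8 = 5
Expected profit = 5 − 10 = -5

-$5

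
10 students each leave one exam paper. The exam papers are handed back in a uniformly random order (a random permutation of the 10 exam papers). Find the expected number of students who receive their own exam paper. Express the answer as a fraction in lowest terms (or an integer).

Let Xᵢ = 1 if person i gets their own exam paper. For each i, P(Xᵢ=1) = 1/10.
By linearity of expectation, E[X₁+…+X_10] = 10·(1/10) = 1.

1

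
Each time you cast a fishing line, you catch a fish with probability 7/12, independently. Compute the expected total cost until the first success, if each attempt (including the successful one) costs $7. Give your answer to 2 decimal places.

E[#attempts] = 1/p = 12/7; E[cost] = 7·12/7 = 12.
≈ 12.00

$12.00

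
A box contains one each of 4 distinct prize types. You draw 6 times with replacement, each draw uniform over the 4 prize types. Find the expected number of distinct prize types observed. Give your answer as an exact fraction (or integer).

3367/1024

Let Xⱼ=1 if type j appears at least once. P(Xⱼ=1) = 1 − ((4−1)/4)^6 = 3367/4096.
E[#distinct] = 4·3367/4096 = 3367/1024.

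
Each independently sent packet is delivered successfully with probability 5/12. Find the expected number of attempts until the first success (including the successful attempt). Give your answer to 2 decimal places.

For a geometric distribution, E[trials] = 1/p = 1/(5/12) = 12/5.
≈ 2.40

2.40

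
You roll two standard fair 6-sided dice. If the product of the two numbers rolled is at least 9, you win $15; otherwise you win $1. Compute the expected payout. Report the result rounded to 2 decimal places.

$8.78

E[payout] = (4/9)·1 + (5/9)·15 = 79/9
≈ $8.78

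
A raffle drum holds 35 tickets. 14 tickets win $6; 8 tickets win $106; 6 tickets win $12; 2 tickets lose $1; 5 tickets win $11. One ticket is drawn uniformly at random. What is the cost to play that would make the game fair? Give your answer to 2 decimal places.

E[payout] = (14/35)·6 + (8/35)·106 + (6/35)·12 + (2/35)·(-1) + (5/35)·11 = 151/5
Fair fee = E[payout] = 151/5 ≈ $30.20

$30.20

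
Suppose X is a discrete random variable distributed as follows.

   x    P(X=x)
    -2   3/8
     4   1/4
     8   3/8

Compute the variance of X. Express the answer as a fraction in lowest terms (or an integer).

E[X] = (3/8)·(-2) + (1/4)·4 + (3/8)·8 = 13/4
E[X²] = (3/8)·4 + (1/4)·16 + (3/8)·64 = 59/2
Var(X) = 59/2 − (13/4)² = 303/16

303/16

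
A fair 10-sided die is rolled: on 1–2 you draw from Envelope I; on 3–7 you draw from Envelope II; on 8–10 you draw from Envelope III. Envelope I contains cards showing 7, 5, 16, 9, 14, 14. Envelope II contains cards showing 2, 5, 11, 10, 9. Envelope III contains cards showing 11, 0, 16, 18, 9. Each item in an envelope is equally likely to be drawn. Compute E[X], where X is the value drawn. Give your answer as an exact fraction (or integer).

683/75

E[X | Envelope I] = (7 + 5 + 16 + 9 + 14 + 14)/6 = 65/6
E[X | Envelope II] = (2 + 5 + 11 + 10 + 9)/5 = 37/5
E[X | Envelope III] = (11 + 0 + 16 + 18 + 9)/5 = 54/5
E[X] = (1/5)·65/6 + (1/2)·37/5 + (3/10)·54/5 = 683/75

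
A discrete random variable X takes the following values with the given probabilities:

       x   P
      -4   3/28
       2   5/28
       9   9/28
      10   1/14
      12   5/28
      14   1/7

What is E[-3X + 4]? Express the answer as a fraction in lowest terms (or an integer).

E[-3x+4] = (3/28)·16 + (5/28)·(-2) + (9/28)·(-23) + (1/14)·(-26) + (5/28)·(-32) + (1/7)·(-38)
     = -533/28

-533/28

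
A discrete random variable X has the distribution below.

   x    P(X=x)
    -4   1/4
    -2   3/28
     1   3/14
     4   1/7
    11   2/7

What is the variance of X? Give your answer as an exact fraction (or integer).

3345/98

E[X] = (1/4)·(-4) + (3/28)·(-2) + (3/14)·1 + (1/7)·4 + (2/7)·11 = 19/7
E[X²] = (1/4)·16 + (3/28)·4 + (3/14)·1 + (1/7)·16 + (2/7)·121 = 83/2
Var(X) = 83/2 − (19/7)² = 3345/98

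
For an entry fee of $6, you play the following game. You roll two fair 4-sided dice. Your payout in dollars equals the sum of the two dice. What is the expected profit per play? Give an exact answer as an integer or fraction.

Distribution of the sum of the two dice: 2 w.p. 1/16, 3 w.p. 1/8, 4 w.p. 3/16, 5 w.p. 1/4, 6 w.p. 3/16, 7 w.p. 1/8, …
E[payout] = (1/16)·2 + (1/8)·3 + (3/16)·4 + (1/4)·5 + (3/16)·6 + (1/8)·7 + (1/16)·8 = 5
Expected profit = 5 − 6 = -1

-$1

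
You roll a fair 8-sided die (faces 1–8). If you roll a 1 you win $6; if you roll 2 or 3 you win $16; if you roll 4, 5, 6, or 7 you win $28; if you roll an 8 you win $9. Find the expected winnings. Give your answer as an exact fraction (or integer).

159/8 dollars

E[payout] = (1/8)·6 + (1/8)·9 + (1/4)·16 + (1/2)·28 = 159/8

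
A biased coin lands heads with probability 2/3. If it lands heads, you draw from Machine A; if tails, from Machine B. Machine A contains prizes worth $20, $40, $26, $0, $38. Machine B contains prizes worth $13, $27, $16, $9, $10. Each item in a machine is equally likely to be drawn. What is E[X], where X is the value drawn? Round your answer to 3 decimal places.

E[X | Machine A] = (20 + 40 + 26 + 0 + 38)/5 = 124/5
E[X | Machine B] = (13 + 27 + 16 + 9 + 10)/5 = 15
E[X] = (2/3)·124/5 + (1/3)·15 = 323/15 ≈ 21.533

$21.533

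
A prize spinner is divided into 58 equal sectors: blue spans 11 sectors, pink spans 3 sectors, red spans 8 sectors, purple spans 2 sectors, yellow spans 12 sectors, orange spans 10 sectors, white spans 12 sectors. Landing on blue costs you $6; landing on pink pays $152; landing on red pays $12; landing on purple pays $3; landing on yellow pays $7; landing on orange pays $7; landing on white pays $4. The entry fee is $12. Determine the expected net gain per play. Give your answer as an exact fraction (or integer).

E[payout] = (11/58)·(-6) + (3/58)·152 + (8/58)·12 + (2/58)·3 + (12/58)·7 + (10/58)·7 + (12/58)·4 = 347/29
Expected profit = 347/29 − 12 = -1/29

-1/29 dollars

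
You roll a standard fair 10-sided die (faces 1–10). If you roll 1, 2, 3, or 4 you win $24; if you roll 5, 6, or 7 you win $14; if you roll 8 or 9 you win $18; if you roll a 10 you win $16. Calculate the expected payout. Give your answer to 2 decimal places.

E[payout] = (3/10)·14 + (1/10)·16 + (1/5)·18 + (2/5)·24 = 19
≈ $19.00

$19.00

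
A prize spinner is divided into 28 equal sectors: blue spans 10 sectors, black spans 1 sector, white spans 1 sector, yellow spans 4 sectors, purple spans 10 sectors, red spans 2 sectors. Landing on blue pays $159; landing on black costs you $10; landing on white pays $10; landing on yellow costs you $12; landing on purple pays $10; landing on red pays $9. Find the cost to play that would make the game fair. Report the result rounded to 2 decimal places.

E[payout] = (10/28)·159 + (1/28)·(-10) + (1/28)·10 + (4/28)·(-12) + (10/28)·10 + (2/28)·9 = 415/7
Fair fee = E[payout] = 415/7 ≈ $59.29

$59.29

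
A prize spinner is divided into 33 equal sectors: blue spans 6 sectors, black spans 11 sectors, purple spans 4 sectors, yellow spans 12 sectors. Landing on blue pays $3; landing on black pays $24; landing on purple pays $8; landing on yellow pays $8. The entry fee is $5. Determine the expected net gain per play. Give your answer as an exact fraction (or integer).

245/33 dollars

E[payout] = (6/33)·3 + (11/33)·24 + (4/33)·8 + (12/33)·8 = 410/33
Expected profit = 410/33 − 5 = 245/33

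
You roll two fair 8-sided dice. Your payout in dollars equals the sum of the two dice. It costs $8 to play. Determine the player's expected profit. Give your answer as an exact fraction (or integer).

$1

Distribution of the sum of the two dice: 2 w.p. 1/64, 3 w.p. 1/32, 4 w.p. 3/64, 5 w.p. 1/16, 6 w.p. 5/64, 7 w.p. 3/32, …
E[payout] = (1/64)·2 + (1/32)·3 + (3/64)·4 + (1/16)·5 + (5/64)·6 + (3/32)·7 + (7/64)·8 + (1/8)·9 + (7/64)·10 + (3/32)·11 + (5/64)·12 + (1/16)·13 + (3/64)·14 + (1/32)·15 + (1/64)·16 = 9
Expected profit = 9 − 8 = 1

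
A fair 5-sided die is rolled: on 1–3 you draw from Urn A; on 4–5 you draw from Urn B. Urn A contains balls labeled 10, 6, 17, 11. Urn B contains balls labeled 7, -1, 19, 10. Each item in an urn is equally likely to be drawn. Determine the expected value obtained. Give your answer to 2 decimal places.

10.10

E[X | Urn A] = (10 + 6 + 17 + 11)/4 = 11
E[X | Urn B] = (7 − 1 + 19 + 10)/4 = 35/4
E[X] = (3/5)·11 + (2/5)·35/4 = 101/10 ≈ 10.10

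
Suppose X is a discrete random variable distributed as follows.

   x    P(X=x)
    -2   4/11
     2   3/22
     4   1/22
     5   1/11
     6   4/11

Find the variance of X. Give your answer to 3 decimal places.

12.504

E[X] = (4/11)·(-2) + (3/22)·2 + (1/22)·4 + (1/11)·5 + (4/11)·6 = 26/11
E[X²] = (4/11)·4 + (3/22)·4 + (1/22)·16 + (1/11)·25 + (4/11)·36 = 199/11
Var(X) = 199/11 − (26/11)² = 1513/121 ≈ 12.504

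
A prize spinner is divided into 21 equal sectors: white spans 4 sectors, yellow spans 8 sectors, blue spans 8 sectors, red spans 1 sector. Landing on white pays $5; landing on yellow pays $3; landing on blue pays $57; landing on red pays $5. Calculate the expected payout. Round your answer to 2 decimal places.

E[payout] = (4/21)·5 + (8/21)·3 + (8/21)·57 + (1/21)·5 = 505/21
≈ $24.05

$24.05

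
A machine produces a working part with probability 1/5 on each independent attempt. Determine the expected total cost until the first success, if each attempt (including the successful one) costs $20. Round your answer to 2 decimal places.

E[#attempts] = 1/p = 5; E[cost] = 20·5 = 100.
≈ 100.00

$100.00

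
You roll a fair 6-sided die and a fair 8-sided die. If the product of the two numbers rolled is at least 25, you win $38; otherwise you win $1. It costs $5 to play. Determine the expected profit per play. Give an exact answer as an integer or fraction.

89/24 dollars

E[payout] = (19/24)·1 + (5/24)·38 = 209/24
Expected profit = 209/24 − 5 = 89/24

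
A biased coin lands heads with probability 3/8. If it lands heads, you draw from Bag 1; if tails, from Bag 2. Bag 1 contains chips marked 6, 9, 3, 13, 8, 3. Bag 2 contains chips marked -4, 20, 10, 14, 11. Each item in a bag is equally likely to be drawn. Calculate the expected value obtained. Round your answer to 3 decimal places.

E[X | Bag 1] = (6 + 9 + 3 + 13 + 8 + 3)/6 = 7
E[X | Bag 2] = (-4 + 20 + 10 + 14 + 11)/5 = 51/5
E[X] = (3/8)·7 + (5/8)·51/5 = 9 ≈ 9.000

9.000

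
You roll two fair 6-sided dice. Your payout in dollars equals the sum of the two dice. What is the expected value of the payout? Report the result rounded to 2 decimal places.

$7.00

Distribution of the sum of the two dice: 2 w.p. 1/36, 3 w.p. 1/18, 4 w.p. 1/12, 5 w.p. 1/9, 6 w.p. 5/36, 7 w.p. 1/6, …
E[payout] = (1/36)·2 + (1/18)·3 + (1/12)·4 + (1/9)·5 + (5/36)·6 + (1/6)·7 + (5/36)·8 + (1/9)·9 + (1/12)·10 + (1/18)·11 + (1/36)·12 = 7
≈ $7.00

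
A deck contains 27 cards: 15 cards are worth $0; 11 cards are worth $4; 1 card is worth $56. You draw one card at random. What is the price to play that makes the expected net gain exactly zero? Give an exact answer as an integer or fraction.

100/27 dollars

E[payout] = (15/27)·0 + (11/27)·4 + (1/27)·56 = 100/27
Fair fee = E[payout] = 100/27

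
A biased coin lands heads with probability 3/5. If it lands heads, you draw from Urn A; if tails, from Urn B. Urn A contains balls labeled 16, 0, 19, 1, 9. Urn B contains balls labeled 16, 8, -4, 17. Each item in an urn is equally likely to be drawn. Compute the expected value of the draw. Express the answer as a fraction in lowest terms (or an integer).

E[X | Urn A] = (16 + 0 + 19 + 1 + 9)/5 = 9
E[X | Urn B] = (16 + 8 − 4 + 17)/4 = 37/4
E[X] = (3/5)·9 + (2/5)·37/4 = 91/10

91/10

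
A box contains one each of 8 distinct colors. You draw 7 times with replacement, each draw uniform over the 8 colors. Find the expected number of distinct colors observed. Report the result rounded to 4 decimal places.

4.8584

Let Xⱼ=1 if type j appears at least once. P(Xⱼ=1) = 1 − ((8−1)/8)^7 = 1273609/2097152.
E[#distinct] = 8·1273609/2097152 = 1273609/262144.
≈ 4.8584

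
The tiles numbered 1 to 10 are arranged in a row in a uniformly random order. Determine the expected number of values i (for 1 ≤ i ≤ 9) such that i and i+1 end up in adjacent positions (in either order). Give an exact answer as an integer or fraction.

9/5

For each i ∈ {1,…,9}, let Xᵢ = 1 if i and i+1 are adjacent. P(Xᵢ=1) = 2·(10−1)!/10! = 2/10.
By linearity, E[ΣXᵢ] = (9)·(2/10) = 9/5.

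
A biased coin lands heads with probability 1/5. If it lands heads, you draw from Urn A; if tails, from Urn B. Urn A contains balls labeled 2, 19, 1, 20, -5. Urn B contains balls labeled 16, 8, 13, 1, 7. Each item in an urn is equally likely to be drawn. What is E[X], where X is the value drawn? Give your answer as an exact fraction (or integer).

E[X | Urn A] = (2 + 19 + 1 + 20 − 5)/5 = 37/5
E[X | Urn B] = (16 + 8 + 13 + 1 + 7)/5 = 9
E[X] = (1/5)·37/5 + (4/5)·9 = 217/25

217/25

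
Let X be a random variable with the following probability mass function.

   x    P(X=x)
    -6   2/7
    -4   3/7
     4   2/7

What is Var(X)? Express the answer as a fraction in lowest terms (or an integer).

E[X] = (2/7)·(-6) + (3/7)·(-4) + (2/7)·4 = -16/7
E[X²] = (2/7)·36 + (3/7)·16 + (2/7)·16 = 152/7
Var(X) = 152/7 − (-16/7)² = 808/49

808/49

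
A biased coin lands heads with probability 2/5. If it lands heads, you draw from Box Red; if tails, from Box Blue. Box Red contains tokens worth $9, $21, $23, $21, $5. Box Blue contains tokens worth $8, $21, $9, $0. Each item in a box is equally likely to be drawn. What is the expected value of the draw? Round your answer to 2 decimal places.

$12.02

E[X | Box Red] = (9 + 21 + 23 + 21 + 5)/5 = 79/5
E[X | Box Blue] = (8 + 21 + 9 + 0)/4 = 19/2
E[X] = (2/5)·79/5 + (3/5)·19/2 = 601/50 ≈ 12.02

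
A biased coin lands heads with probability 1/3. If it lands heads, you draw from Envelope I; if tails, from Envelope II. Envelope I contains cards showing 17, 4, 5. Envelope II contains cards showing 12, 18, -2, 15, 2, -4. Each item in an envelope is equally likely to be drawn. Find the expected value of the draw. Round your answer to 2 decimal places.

E[X | Envelope I] = (17 + 4 + 5)/3 = 26/3
E[X | Envelope II] = (12 + 18 − 2 + 15 + 2 − 4)/6 = 41/6
E[X] = (1/3)·26/3 + (2/3)·41/6 = 67/9 ≈ 7.44

7.44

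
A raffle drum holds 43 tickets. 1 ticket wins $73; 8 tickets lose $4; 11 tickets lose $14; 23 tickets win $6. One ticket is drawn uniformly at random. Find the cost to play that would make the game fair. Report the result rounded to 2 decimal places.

$0.58

E[payout] = (1/43)·73 + (8/43)·(-4) + (11/43)·(-14) + (23/43)·6 = 25/43
Fair fee = E[payout] = 25/43 ≈ $0.58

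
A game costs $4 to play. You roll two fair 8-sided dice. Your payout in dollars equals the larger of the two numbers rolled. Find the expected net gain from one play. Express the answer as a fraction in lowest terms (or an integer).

29/16 dollars

Distribution of the larger of the two numbers rolled: 1 w.p. 1/64, 2 w.p. 3/64, 3 w.p. 5/64, 4 w.p. 7/64, 5 w.p. 9/64, 6 w.p. 11/64, …
E[payout] = (1/64)·1 + (3/64)·2 + (5/64)·3 + (7/64)·4 + (9/64)·5 + (11/64)·6 + (13/64)·7 + (15/64)·8 = 93/16
Expected profit = 93/16 − 4 = 29/16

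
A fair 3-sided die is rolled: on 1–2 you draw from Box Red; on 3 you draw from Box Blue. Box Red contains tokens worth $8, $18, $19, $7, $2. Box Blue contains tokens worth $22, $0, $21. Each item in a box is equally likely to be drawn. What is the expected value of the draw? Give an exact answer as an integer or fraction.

E[X | Box Red] = (8 + 18 + 19 + 7 + 2)/5 = 54/5
E[X | Box Blue] = (22 + 0 + 21)/3 = 43/3
E[X] = (2/3)·54/5 + (1/3)·43/3 = 539/45

539/45 dollars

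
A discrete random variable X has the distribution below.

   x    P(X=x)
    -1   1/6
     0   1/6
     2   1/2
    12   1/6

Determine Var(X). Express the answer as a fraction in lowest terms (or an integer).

653/36

E[X] = (1/6)·(-1) + (1/6)·0 + (1/2)·2 + (1/6)·12 = 17/6
E[X²] = (1/6)·1 + (1/6)·0 + (1/2)·4 + (1/6)·144 = 157/6
Var(X) = 157/6 − (17/6)² = 653/36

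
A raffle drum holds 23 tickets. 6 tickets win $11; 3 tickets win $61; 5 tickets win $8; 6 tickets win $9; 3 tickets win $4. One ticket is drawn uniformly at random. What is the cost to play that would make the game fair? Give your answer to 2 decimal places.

$15.43

E[payout] = (6/23)·11 + (3/23)·61 + (5/23)·8 + (6/23)·9 + (3/23)·4 = 355/23
Fair fee = E[payout] = 355/23 ≈ $15.43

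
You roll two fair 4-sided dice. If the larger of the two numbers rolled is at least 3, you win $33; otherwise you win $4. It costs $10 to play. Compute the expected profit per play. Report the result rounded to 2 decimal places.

$15.75

E[payout] = (1/4)·4 + (3/4)·33 = 103/4
Expected profit = 103/4 − 10 = 63/4 ≈ $15.75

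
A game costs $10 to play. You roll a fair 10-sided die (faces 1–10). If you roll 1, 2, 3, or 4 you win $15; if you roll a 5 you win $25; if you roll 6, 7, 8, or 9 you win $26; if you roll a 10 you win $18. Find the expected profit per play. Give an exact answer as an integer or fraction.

E[payout] = (2/5)·15 + (1/10)·18 + (1/10)·25 + (2/5)·26 = 207/10
Expected profit = 207/10 − 10 = 107/10

107/10 dollars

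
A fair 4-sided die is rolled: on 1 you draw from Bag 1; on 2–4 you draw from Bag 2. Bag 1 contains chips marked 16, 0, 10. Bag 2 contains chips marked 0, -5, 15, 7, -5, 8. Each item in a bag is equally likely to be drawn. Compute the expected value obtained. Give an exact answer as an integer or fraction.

14/3

E[X | Bag 1] = (16 + 0 + 10)/3 = 26/3
E[X | Bag 2] = (0 − 5 + 15 + 7 − 5 + 8)/6 = 10/3
E[X] = (1/4)·26/3 + (3/4)·10/3 = 14/3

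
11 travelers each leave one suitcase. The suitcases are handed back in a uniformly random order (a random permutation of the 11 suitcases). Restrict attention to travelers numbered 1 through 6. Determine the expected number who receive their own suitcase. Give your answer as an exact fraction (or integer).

6/11

Let Xᵢ = 1 if person i gets their own suitcase. For each i, P(Xᵢ=1) = 1/11.
By linearity of expectation, E[X₁+…+X_6] = 6·(1/11) = 6/11.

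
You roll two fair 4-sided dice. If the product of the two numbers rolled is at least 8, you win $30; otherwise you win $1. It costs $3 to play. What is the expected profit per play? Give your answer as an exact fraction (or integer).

E[payout] = (5/8)·1 + (3/8)·30 = 95/8
Expected profit = 95/8 − 3 = 71/8

71/8 dollars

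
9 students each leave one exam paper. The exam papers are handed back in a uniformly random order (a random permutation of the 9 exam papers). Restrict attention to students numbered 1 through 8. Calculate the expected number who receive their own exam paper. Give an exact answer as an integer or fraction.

Let Xᵢ = 1 if person i gets their own exam paper. For each i, P(Xᵢ=1) = 1/9.
By linearity of expectation, E[X₁+…+X_8] = 8·(1/9) = 8/9.

8/9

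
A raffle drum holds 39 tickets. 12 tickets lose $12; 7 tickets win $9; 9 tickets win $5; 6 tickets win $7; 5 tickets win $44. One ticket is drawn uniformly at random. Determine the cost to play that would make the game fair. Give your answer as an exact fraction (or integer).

226/39 dollars

E[payout] = (12/39)·(-12) + (7/39)·9 + (9/39)·5 + (6/39)·7 + (5/39)·44 = 226/39
Fair fee = E[payout] = 226/39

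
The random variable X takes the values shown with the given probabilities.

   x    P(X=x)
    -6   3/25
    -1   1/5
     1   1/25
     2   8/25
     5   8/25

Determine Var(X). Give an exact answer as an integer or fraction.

7494/625

E[X] = (3/25)·(-6) + (1/5)·(-1) + (1/25)·1 + (8/25)·2 + (8/25)·5 = 34/25
E[X²] = (3/25)·36 + (1/5)·1 + (1/25)·1 + (8/25)·4 + (8/25)·25 = 346/25
Var(X) = 346/25 − (34/25)² = 7494/625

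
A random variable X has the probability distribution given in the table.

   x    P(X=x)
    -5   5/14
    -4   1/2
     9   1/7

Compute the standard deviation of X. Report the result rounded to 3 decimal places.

4.717

E[X] = -5/2, E[X²] = 57/2
Var(X) = E[X²] − (E[X])² = 57/2 − 25/4 = 89/4
SD(X) = √(89/4) ≈ 4.717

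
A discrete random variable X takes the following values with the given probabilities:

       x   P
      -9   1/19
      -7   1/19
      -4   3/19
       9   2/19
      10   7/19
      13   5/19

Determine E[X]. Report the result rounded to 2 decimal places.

E[X] = (1/19)·(-9) + (1/19)·(-7) + (3/19)·(-4) + (2/19)·9 + (7/19)·10 + (5/19)·13
     = 125/19 ≈ 6.58

6.58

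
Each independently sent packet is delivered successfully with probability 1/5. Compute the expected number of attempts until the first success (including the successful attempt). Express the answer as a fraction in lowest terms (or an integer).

For a geometric distribution, E[trials] = 1/p = 1/(1/5) = 5.

5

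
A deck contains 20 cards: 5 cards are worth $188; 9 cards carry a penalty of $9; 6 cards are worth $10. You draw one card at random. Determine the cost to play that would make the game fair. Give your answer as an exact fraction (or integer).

E[payout] = (5/20)·188 + (9/20)·(-9) + (6/20)·10 = 919/20
Fair fee = E[payout] = 919/20

919/20 dollars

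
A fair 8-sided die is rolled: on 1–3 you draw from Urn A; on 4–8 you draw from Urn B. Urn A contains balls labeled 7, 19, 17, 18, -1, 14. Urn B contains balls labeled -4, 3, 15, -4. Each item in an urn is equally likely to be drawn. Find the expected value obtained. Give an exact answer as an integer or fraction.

99/16

E[X | Urn A] = (7 + 19 + 17 + 18 − 1 + 14)/6 = 37/3
E[X | Urn B] = (-4 + 3 + 15 − 4)/4 = 5/2
E[X] = (3/8)·37/3 + (5/8)·5/2 = 99/16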